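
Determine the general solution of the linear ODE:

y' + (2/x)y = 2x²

Using integrating factor method:

General solution: y = (2/5)x^3 + Cx^(-2)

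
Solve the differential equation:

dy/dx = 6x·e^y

Separating variables and integrating:
-e^(-y) = 3x² + C

General solution: y = -ln(C - 3x²)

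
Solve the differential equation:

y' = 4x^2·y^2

Separating variables and integrating:
-1/y = 4x^3/3 + C

General solution: y^-1 = (-4/3)x^3 + C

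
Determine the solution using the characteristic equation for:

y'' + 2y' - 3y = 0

Characteristic equation: r² + 2r - 3 = 0
Roots: r = 1, -3 (distinct real)
General solution: y = C₁e^x + C₂e^(-3x)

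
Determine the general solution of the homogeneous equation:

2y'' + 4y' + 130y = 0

Characteristic equation: 2r² + 4r + 130 = 0
Divide by 2: r² + 2r + 65 = 0
Roots: r = -1 ± 8i (complex conjugates)
General solution: y = e^(-x)(C₁cos(8x) + C₂sin(8x))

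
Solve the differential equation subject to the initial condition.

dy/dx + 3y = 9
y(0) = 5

General solution: y = 3 + Ce^(-3x)
Applying y(0) = 5: C = 5 - 3 = 2
Particular solution: y = 3 + 2e^(-3x)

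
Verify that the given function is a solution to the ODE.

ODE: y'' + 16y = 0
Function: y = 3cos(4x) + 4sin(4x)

Verification:
y'' = -48cos(4x) - 64sin(4x)
y'' + 16y = 0 ✓

Yes, it is a solution.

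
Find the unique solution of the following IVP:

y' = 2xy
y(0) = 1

General solution: y = Ce^(x²)
Applying IC y(0) = 1:
Particular solution: y = e^(x²)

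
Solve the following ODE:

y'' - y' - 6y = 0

Characteristic equation: r² - r - 6 = 0
Roots: r = 3, -2 (distinct real)
General solution: y = C₁e^(3x) + C₂e^(-2x)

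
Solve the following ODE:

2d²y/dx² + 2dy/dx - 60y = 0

Characteristic equation: 2r² + 2r - 60 = 0
Divide by 2: r² + r - 30 = 0
Roots: r = 5, -6 (distinct real)
General solution: y = C₁e^(5x) + C₂e^(-6x)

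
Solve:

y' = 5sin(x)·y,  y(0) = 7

General solution: y = Ce^(-5cos(x))
Applying IC y(0) = 7:
Particular solution: y = 7e^(5(1-cos(x)))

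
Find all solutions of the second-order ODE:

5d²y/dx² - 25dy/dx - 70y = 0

Characteristic equation: 5r² - 25r - 70 = 0
Divide by 5: r² - 5r - 14 = 0
Roots: r = 7, -2 (distinct real)
General solution: y = C₁e^(7x) + C₂e^(-2x)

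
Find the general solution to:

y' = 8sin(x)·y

Separating variables and integrating:
ln|y| = -8cos(x) + C

General solution: y = Ce^(-8cos(x))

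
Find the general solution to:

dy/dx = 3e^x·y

Separating variables and integrating:
ln|y| = 3e^x + C

General solution: y = Ce^(3e^x)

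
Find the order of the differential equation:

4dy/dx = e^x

The order is 1 (highest derivative is of order 1).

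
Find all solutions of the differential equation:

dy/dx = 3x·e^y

Separating variables and integrating:
-e^(-y) = 3x²/2 + C

General solution: y = -ln(C - 3x²/2)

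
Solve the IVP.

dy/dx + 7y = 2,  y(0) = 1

General solution: y = 2/7 + Ce^(-7x)
Applying y(0) = 1: C = 1 - 2/7 = 5/7
Particular solution: y = 2/7 + (5/7)e^(-7x)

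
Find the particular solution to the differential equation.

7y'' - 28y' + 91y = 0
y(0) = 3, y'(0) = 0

General solution: y = e^(2x)(C₁cos(3x) + C₂sin(3x))
Complex roots r = 2 ± 3i
Applying ICs: C₁ = 3, C₂ = -2
Particular solution: y = e^(2x)(3cos(3x) - 2sin(3x))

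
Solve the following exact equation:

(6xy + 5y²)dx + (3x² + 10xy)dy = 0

Verify exactness: ∂M/∂y = ∂N/∂x ✓
Find F(x,y) such that ∂F/∂x = M, ∂F/∂y = N
Solution: 3x²y + 5xy² = C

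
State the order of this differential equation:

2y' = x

The order is 1 (highest derivative is of order 1).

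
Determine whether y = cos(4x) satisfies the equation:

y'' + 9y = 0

Verification:
y'' = -16cos(4x)
y'' + 9y ≠ 0 (frequency mismatch: got 16 instead of 9)

No, it is not a solution.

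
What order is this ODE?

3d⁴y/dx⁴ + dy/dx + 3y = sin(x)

The order is 4 (highest derivative is of order 4).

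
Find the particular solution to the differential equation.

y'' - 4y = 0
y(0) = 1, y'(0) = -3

General solution: y = C₁e^(2x) + C₂e^(-2x)
Applying ICs: C₁ = -1/4, C₂ = 5/4
Particular solution: y = -(1/4)e^(2x) + (5/4)e^(-2x)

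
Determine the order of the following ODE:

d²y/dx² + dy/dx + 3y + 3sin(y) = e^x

The order is 2 (highest derivative is of order 2).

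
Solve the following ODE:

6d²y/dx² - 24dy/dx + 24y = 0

Characteristic equation: 6r² - 24r + 24 = 0
Divide by 6: r² - 4r + 4 = 0
Factored: (r - 2)² = 0
Repeated root: r = 2
General solution: y = (C₁ + C₂x)e^(2x)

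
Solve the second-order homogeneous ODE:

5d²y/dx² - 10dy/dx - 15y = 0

Characteristic equation: 5r² - 10r - 15 = 0
Divide by 5: r² - 2r - 3 = 0
Roots: r = 3, -1 (distinct real)
General solution: y = C₁e^(3x) + C₂e^(-x)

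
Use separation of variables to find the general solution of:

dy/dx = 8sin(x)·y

Separating variables and integrating:
ln|y| = -8cos(x) + C

General solution: y = Ce^(-8cos(x))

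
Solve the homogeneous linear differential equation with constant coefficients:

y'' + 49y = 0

Characteristic equation: r² + 49 = 0
Roots: r = ±7i (complex conjugates)
General solution: y = C₁cos(7x) + C₂sin(7x)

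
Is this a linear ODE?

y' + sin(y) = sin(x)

No. Nonlinear (sin(y) is nonlinear in y)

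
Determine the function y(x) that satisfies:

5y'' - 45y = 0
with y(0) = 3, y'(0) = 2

General solution: y = C₁e^(3x) + C₂e^(-3x)
Applying ICs: C₁ = 11/6, C₂ = 7/6
Particular solution: y = (11/6)e^(3x) + (7/6)e^(-3x)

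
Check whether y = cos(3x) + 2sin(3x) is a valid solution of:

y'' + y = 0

Verification:
y'' = -9cos(3x) - 18sin(3x)
y'' + y ≠ 0 (frequency mismatch: got 9 instead of 1)

No, it is not a solution.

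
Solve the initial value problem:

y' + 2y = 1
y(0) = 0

General solution: y = 1/2 + Ce^(-2x)
Applying y(0) = 0: C = 0 - 1/2 = -1/2
Particular solution: y = 1/2 - (1/2)e^(-2x)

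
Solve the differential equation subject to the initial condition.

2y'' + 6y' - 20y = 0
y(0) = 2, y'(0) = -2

General solution: y = C₁e^(2x) + C₂e^(-5x)
Applying ICs: C₁ = 8/7, C₂ = 6/7
Particular solution: y = (8/7)e^(2x) + (6/7)e^(-5x)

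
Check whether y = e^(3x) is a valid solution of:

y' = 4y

Verification:
y = e^(3x)
y' = 3e^(3x)
But 4y = 4e^(3x)
y' ≠ 4y — the derivative does not match

No, it is not a solution.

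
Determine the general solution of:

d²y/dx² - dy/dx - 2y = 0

Characteristic equation: r² - r - 2 = 0
Roots: r = 2, -1 (distinct real)
General solution: y = C₁e^(2x) + C₂e^(-x)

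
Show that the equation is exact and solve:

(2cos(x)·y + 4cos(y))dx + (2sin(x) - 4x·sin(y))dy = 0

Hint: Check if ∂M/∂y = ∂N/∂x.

Verify exactness: ∂M/∂y = ∂N/∂x ✓
Find F(x,y) such that ∂F/∂x = M, ∂F/∂y = N
Solution: 2sin(x)·y + 4x·cos(y) = C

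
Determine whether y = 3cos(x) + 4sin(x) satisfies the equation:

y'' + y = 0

Verification:
y'' = -3cos(x) - 4sin(x)
y'' + y = 0 ✓

Yes, it is a solution.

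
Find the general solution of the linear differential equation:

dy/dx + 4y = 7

Using integrating factor method:

General solution: y = 7/4 + Ce^(-4x)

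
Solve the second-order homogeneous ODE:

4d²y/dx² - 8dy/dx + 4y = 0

Characteristic equation: 4r² - 8r + 4 = 0
Divide by 4: r² - 2r + 1 = 0
Factored: (r - 1)² = 0
Repeated root: r = 1
General solution: y = (C₁ + C₂x)e^x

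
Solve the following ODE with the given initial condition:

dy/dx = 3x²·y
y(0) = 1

General solution: y = Ce^(x³)
Applying IC y(0) = 1:
Particular solution: y = e^(x³)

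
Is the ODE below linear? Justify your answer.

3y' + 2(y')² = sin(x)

No. Nonlinear ((y')² term)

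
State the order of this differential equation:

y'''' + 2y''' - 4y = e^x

The order is 4 (highest derivative is of order 4).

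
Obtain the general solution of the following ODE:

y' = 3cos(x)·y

Separating variables and integrating:
ln|y| = 3sin(x) + C

General solution: y = Ce^(3sin(x))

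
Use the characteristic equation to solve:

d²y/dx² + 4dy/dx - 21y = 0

Characteristic equation: r² + 4r - 21 = 0
Roots: r = 3, -7 (distinct real)
General solution: y = C₁e^(3x) + C₂e^(-7x)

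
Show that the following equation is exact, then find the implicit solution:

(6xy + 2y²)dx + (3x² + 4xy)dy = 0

Verify exactness: ∂M/∂y = ∂N/∂x ✓
Find F(x,y) such that ∂F/∂x = M, ∂F/∂y = N
Solution: 3x²y + 2xy² = C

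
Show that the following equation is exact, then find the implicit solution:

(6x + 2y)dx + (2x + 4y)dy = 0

Verify exactness: ∂M/∂y = ∂N/∂x ✓
Find F(x,y) such that ∂F/∂x = M, ∂F/∂y = N
Solution: 3x² + 2xy + 2y² = C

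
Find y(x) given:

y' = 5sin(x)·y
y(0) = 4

General solution: y = Ce^(-5cos(x))
Applying IC y(0) = 4:
Particular solution: y = 4e^(5(1-cos(x)))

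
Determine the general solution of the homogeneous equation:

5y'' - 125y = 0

Characteristic equation: 5r² - 125 = 0
Divide by 5: r² - 25 = 0
Roots: r = 5, -5 (distinct real)
General solution: y = C₁e^(5x) + C₂e^(-5x)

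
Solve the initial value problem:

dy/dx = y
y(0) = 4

General solution: y = Ce^x
Applying IC y(0) = 4:
Particular solution: y = 4e^x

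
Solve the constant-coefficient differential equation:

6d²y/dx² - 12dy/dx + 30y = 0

Characteristic equation: 6r² - 12r + 30 = 0
Divide by 6: r² - 2r + 5 = 0
Roots: r = 1 ± 2i (complex conjugates)
General solution: y = e^x(C₁cos(2x) + C₂sin(2x))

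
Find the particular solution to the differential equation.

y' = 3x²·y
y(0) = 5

General solution: y = Ce^(x³)
Applying IC y(0) = 5:
Particular solution: y = 5e^(x³)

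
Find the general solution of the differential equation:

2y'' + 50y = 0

Characteristic equation: 2r² + 50 = 0
Divide by 2: r² + 25 = 0
Roots: r = ±5i (complex conjugates)
General solution: y = C₁cos(5x) + C₂sin(5x)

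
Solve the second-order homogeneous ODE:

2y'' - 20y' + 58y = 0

Characteristic equation: 2r² - 20r + 58 = 0
Divide by 2: r² - 10r + 29 = 0
Roots: r = 5 ± 2i (complex conjugates)
General solution: y = e^(5x)(C₁cos(2x) + C₂sin(2x))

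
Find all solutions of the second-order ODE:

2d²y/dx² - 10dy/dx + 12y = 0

Characteristic equation: 2r² - 10r + 12 = 0
Divide by 2: r² - 5r + 6 = 0
Roots: r = 3, 2 (distinct real)
General solution: y = C₁e^(3x) + C₂e^(2x)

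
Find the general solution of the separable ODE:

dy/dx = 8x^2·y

Separating variables and integrating:
ln|y| = 8x^3/3 + C

General solution: y = Ce^(8x^3/3)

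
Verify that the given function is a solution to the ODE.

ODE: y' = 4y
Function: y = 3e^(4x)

Verification:
y = 3e^(4x)
y' = 12e^(4x)
4y = 12e^(4x)
y' = 4y ✓

Yes, it is a solution.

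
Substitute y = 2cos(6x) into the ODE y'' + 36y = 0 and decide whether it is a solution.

Verification:
y'' = -72cos(6x)
y'' + 36y = 0 ✓

Yes, it is a solution.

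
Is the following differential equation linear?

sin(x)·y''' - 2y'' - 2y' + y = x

Yes. Linear (y and its derivatives appear to the first power only, no products of y terms)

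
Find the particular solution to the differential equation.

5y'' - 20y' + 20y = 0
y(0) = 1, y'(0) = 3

General solution: y = (C₁ + C₂x)e^(2x)
Repeated root r = 2
Applying ICs: C₁ = 1, C₂ = 1
Particular solution: y = (1 + x)e^(2x)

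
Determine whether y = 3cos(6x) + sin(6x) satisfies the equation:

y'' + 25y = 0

Verification:
y'' = -108cos(6x) - 36sin(6x)
y'' + 25y ≠ 0 (frequency mismatch: got 36 instead of 25)

No, it is not a solution.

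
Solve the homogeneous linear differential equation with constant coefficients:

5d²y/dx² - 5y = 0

Characteristic equation: 5r² - 5 = 0
Divide by 5: r² - 1 = 0
Roots: r = 1, -1 (distinct real)
General solution: y = C₁e^x + C₂e^(-x)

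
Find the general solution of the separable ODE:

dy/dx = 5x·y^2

Separating variables and integrating:
-1/y = 5x^2/2 + C

General solution: y^-1 = (-5/2)x^2 + C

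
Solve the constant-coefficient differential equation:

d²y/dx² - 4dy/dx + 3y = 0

Characteristic equation: r² - 4r + 3 = 0
Roots: r = 3, 1 (distinct real)
General solution: y = C₁e^(3x) + C₂e^x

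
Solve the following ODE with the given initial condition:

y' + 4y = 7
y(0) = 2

General solution: y = 7/4 + Ce^(-4x)
Applying y(0) = 2: C = 2 - 7/4 = 1/4
Particular solution: y = 7/4 + (1/4)e^(-4x)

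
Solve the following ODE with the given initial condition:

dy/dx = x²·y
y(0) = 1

General solution: y = Ce^(x³/3)
Applying IC y(0) = 1:
Particular solution: y = e^(x³/3)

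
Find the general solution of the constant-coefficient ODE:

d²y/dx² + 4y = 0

Characteristic equation: r² + 4 = 0
Roots: r = ±2i (complex conjugates)
General solution: y = C₁cos(2x) + C₂sin(2x)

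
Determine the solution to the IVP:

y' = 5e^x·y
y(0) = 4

General solution: y = Ce^(5e^x)
Applying IC y(0) = 4:
Particular solution: y = 4e^(5(e^x - 1))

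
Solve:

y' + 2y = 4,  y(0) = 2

General solution: y = 2 + Ce^(-2x)
Applying y(0) = 2: C = 2 - 2 = 0
Particular solution: y = 2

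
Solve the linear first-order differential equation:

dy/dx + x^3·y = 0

Using integrating factor method:

General solution: y = Ce^(-x^4/4)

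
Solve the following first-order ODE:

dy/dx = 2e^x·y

Separating variables and integrating:
ln|y| = 2e^x + C

General solution: y = Ce^(2e^x)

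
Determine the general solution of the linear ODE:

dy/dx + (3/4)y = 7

Using integrating factor method:

General solution: y = 28/3 + Ce^(-3x/4)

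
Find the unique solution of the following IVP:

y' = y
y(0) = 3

General solution: y = Ce^x
Applying IC y(0) = 3:
Particular solution: y = 3e^x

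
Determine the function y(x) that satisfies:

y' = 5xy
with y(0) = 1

General solution: y = Ce^(5x²/2)
Applying IC y(0) = 1:
Particular solution: y = e^(5x²/2)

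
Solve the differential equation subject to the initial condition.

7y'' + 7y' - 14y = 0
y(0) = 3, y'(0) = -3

General solution: y = C₁e^x + C₂e^(-2x)
Applying ICs: C₁ = 1, C₂ = 2
Particular solution: y = e^x + 2e^(-2x)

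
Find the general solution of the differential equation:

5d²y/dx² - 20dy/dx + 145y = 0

Characteristic equation: 5r² - 20r + 145 = 0
Divide by 5: r² - 4r + 29 = 0
Roots: r = 2 ± 5i (complex conjugates)
General solution: y = e^(2x)(C₁cos(5x) + C₂sin(5x))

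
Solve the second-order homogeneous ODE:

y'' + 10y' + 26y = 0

Characteristic equation: r² + 10r + 26 = 0
Roots: r = -5 ± i (complex conjugates)
General solution: y = e^(-5x)(C₁cos(x) + C₂sin(x))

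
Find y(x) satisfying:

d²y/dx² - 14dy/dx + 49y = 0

Characteristic equation: r² - 14r + 49 = 0
Factored: (r - 7)² = 0
Repeated root: r = 7
General solution: y = (C₁ + C₂x)e^(7x)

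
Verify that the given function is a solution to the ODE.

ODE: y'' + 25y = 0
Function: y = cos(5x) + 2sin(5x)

Verification:
y'' = -25cos(5x) - 50sin(5x)
y'' + 25y = 0 ✓

Yes, it is a solution.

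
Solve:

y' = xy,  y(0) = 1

General solution: y = Ce^(x²/2)
Applying IC y(0) = 1:
Particular solution: y = e^(x²/2)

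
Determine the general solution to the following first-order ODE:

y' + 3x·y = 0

Using integrating factor method:

General solution: y = Ce^(-3x^2/2)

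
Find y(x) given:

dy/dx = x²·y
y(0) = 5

General solution: y = Ce^(x³/3)
Applying IC y(0) = 5:
Particular solution: y = 5e^(x³/3)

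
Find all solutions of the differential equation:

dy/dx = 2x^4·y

Separating variables and integrating:
ln|y| = 2x^5/5 + C

General solution: y = Ce^(2x^5/5)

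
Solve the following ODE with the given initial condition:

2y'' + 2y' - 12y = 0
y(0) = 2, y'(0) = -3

General solution: y = C₁e^(2x) + C₂e^(-3x)
Applying ICs: C₁ = 3/5, C₂ = 7/5
Particular solution: y = (3/5)e^(2x) + (7/5)e^(-3x)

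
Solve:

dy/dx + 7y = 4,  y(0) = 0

General solution: y = 4/7 + Ce^(-7x)
Applying y(0) = 0: C = 0 - 4/7 = -4/7
Particular solution: y = 4/7 - (4/7)e^(-7x)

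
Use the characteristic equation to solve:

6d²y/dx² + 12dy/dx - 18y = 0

Characteristic equation: 6r² + 12r - 18 = 0
Divide by 6: r² + 2r - 3 = 0
Roots: r = 1, -3 (distinct real)
General solution: y = C₁e^x + C₂e^(-3x)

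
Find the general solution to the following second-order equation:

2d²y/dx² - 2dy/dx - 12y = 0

Characteristic equation: 2r² - 2r - 12 = 0
Divide by 2: r² - r - 6 = 0
Roots: r = 3, -2 (distinct real)
General solution: y = C₁e^(3x) + C₂e^(-2x)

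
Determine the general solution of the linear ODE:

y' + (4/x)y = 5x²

Using integrating factor method:

General solution: y = (5/7)x^3 + Cx^(-4)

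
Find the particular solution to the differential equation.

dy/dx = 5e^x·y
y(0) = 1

General solution: y = Ce^(5e^x)
Applying IC y(0) = 1:
Particular solution: y = e^(5(e^x - 1))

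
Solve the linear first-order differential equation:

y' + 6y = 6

Using integrating factor method:

General solution: y = 1 + Ce^(-6x)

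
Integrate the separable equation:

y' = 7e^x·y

Separating variables and integrating:
ln|y| = 7e^x + C

General solution: y = Ce^(7e^x)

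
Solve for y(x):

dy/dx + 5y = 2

Using integrating factor method:

General solution: y = 2/5 + Ce^(-5x)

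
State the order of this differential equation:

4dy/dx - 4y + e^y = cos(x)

The order is 1 (highest derivative is of order 1).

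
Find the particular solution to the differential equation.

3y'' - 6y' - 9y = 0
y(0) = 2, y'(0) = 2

General solution: y = C₁e^(3x) + C₂e^(-x)
Applying ICs: C₁ = 1, C₂ = 1
Particular solution: y = e^(3x) + e^(-x)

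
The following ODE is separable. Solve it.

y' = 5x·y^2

Separating variables and integrating:
-1/y = 5x^2/2 + C

General solution: y^-1 = (-5/2)x^2 + C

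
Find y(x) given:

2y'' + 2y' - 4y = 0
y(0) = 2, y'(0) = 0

General solution: y = C₁e^x + C₂e^(-2x)
Applying ICs: C₁ = 4/3, C₂ = 2/3
Particular solution: y = (4/3)e^x + (2/3)e^(-2x)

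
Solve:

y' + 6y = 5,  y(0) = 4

General solution: y = 5/6 + Ce^(-6x)
Applying y(0) = 4: C = 4 - 5/6 = 19/6
Particular solution: y = 5/6 + (19/6)e^(-6x)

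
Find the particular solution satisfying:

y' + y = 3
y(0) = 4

General solution: y = 3 + Ce^(-x)
Applying y(0) = 4: C = 4 - 3 = 1
Particular solution: y = 3 + e^(-x)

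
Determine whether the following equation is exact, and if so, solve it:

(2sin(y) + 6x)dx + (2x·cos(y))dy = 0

Verify exactness: ∂M/∂y = ∂N/∂x ✓
Find F(x,y) such that ∂F/∂x = M, ∂F/∂y = N
Solution: 2x·sin(y) + 3x² = C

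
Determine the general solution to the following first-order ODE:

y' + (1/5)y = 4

Using integrating factor method:

General solution: y = 20 + Ce^(-x/5)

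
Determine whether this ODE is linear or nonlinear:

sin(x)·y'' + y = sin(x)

Linear (y and its derivatives appear to the first power only, no products of y terms)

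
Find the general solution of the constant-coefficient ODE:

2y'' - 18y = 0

Characteristic equation: 2r² - 18 = 0
Divide by 2: r² - 9 = 0
Roots: r = 3, -3 (distinct real)
General solution: y = C₁e^(3x) + C₂e^(-3x)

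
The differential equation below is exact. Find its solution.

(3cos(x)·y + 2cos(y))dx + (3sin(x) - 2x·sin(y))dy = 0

Verify exactness: ∂M/∂y = ∂N/∂x ✓
Find F(x,y) such that ∂F/∂x = M, ∂F/∂y = N
Solution: 3sin(x)·y + 2x·cos(y) = C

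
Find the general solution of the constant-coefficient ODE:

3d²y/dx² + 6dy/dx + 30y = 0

Characteristic equation: 3r² + 6r + 30 = 0
Divide by 3: r² + 2r + 10 = 0
Roots: r = -1 ± 3i (complex conjugates)
General solution: y = e^(-x)(C₁cos(3x) + C₂sin(3x))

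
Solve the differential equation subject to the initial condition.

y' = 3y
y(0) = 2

General solution: y = Ce^(3x)
Applying IC y(0) = 2:
Particular solution: y = 2e^(3x)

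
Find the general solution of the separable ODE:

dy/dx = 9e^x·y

Separating variables and integrating:
ln|y| = 9e^x + C

General solution: y = Ce^(9e^x)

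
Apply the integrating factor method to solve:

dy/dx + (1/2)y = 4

Using integrating factor method:

General solution: y = 8 + Ce^(-x/2)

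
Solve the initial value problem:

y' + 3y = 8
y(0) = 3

General solution: y = 8/3 + Ce^(-3x)
Applying y(0) = 3: C = 3 - 8/3 = 1/3
Particular solution: y = 8/3 + (1/3)e^(-3x)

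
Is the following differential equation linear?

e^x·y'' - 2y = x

Yes. Linear (y and its derivatives appear to the first power only, no products of y terms)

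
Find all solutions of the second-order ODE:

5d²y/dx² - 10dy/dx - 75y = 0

Characteristic equation: 5r² - 10r - 75 = 0
Divide by 5: r² - 2r - 15 = 0
Roots: r = 5, -3 (distinct real)
General solution: y = C₁e^(5x) + C₂e^(-3x)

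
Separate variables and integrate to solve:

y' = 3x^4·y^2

Separating variables and integrating:
-1/y = 3x^5/5 + C

General solution: y^-1 = (-3/5)x^5 + C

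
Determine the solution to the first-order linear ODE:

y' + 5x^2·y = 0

Using integrating factor method:

General solution: y = Ce^(-5x^3/3)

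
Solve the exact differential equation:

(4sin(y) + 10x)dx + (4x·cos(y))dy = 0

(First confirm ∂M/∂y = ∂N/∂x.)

Verify exactness: ∂M/∂y = ∂N/∂x ✓
Find F(x,y) such that ∂F/∂x = M, ∂F/∂y = N
Solution: 4x·sin(y) + 5x² = C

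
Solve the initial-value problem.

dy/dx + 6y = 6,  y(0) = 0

General solution: y = 1 + Ce^(-6x)
Applying y(0) = 0: C = 0 - 1 = -1
Particular solution: y = 1 - e^(-6x)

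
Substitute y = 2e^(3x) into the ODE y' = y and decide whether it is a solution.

Verification:
y = 2e^(3x)
y' = 6e^(3x)
But y = 2e^(3x)
y' ≠ y — the derivative does not match

No, it is not a solution.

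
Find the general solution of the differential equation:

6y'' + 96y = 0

Characteristic equation: 6r² + 96 = 0
Divide by 6: r² + 16 = 0
Roots: r = ±4i (complex conjugates)
General solution: y = C₁cos(4x) + C₂sin(4x)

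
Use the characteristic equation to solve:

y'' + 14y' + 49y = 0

Characteristic equation: r² + 14r + 49 = 0
Factored: (r + 7)² = 0
Repeated root: r = -7
General solution: y = (C₁ + C₂x)e^(-7x)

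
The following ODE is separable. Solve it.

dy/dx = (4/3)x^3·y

Separating variables and integrating:
ln|y| = x^4/3 + C

General solution: y = Ce^(x^4/3)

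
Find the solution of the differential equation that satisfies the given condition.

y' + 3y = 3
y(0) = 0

General solution: y = 1 + Ce^(-3x)
Applying y(0) = 0: C = 0 - 1 = -1
Particular solution: y = 1 - e^(-3x)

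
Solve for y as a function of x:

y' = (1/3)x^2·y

Separating variables and integrating:
ln|y| = x^3/9 + C

General solution: y = Ce^(x^3/9)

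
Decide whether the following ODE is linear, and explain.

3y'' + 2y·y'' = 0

Nonlinear (y·y'' term)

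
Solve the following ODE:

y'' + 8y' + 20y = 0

Characteristic equation: r² + 8r + 20 = 0
Roots: r = -4 ± 2i (complex conjugates)
General solution: y = e^(-4x)(C₁cos(2x) + C₂sin(2x))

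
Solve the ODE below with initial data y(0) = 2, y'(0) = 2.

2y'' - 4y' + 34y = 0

General solution: y = e^x(C₁cos(4x) + C₂sin(4x))
Complex roots r = 1 ± 4i
Applying ICs: C₁ = 2, C₂ = 0
Particular solution: y = e^x(2cos(4x))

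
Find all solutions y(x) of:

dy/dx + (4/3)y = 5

Using integrating factor method:

General solution: y = 15/4 + Ce^(-4x/3)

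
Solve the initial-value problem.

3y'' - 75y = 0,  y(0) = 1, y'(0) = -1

General solution: y = C₁e^(5x) + C₂e^(-5x)
Applying ICs: C₁ = 2/5, C₂ = 3/5
Particular solution: y = (2/5)e^(5x) + (3/5)e^(-5x)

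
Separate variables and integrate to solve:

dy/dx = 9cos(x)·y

Separating variables and integrating:
ln|y| = 9sin(x) + C

General solution: y = Ce^(9sin(x))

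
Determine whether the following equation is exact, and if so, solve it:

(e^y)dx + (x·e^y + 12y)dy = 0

Verify exactness: ∂M/∂y = ∂N/∂x ✓
Find F(x,y) such that ∂F/∂x = M, ∂F/∂y = N
Solution: x·e^y + 6y² = C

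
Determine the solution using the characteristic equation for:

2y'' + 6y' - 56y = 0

Characteristic equation: 2r² + 6r - 56 = 0
Divide by 2: r² + 3r - 28 = 0
Roots: r = 4, -7 (distinct real)
General solution: y = C₁e^(4x) + C₂e^(-7x)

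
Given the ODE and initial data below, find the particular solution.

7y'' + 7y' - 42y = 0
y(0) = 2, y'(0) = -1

General solution: y = C₁e^(2x) + C₂e^(-3x)
Applying ICs: C₁ = 1, C₂ = 1
Particular solution: y = e^(2x) + e^(-3x)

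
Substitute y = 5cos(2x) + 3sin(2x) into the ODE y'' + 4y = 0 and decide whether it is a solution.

Verification:
y'' = -20cos(2x) - 12sin(2x)
y'' + 4y = 0 ✓

Yes, it is a solution.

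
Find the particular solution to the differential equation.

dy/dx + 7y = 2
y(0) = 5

General solution: y = 2/7 + Ce^(-7x)
Applying y(0) = 5: C = 5 - 2/7 = 33/7
Particular solution: y = 2/7 + (33/7)e^(-7x)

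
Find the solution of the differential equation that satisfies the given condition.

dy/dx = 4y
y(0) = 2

General solution: y = Ce^(4x)
Applying IC y(0) = 2:
Particular solution: y = 2e^(4x)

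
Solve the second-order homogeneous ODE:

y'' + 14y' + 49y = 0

Characteristic equation: r² + 14r + 49 = 0
Factored: (r + 7)² = 0
Repeated root: r = -7
General solution: y = (C₁ + C₂x)e^(-7x)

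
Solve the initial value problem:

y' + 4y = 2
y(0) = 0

General solution: y = 1/2 + Ce^(-4x)
Applying y(0) = 0: C = 0 - 1/2 = -1/2
Particular solution: y = 1/2 - (1/2)e^(-4x)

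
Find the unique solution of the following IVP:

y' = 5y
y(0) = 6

General solution: y = Ce^(5x)
Applying IC y(0) = 6:
Particular solution: y = 6e^(5x)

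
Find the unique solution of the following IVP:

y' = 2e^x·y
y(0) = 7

General solution: y = Ce^(2e^x)
Applying IC y(0) = 7:
Particular solution: y = 7e^(2(e^x - 1))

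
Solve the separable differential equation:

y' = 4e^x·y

Separating variables and integrating:
ln|y| = 4e^x + C

General solution: y = Ce^(4e^x)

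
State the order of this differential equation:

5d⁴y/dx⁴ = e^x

The order is 4 (highest derivative is of order 4).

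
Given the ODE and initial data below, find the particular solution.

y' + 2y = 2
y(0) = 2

General solution: y = 1 + Ce^(-2x)
Applying y(0) = 2: C = 2 - 1 = 1
Particular solution: y = 1 + e^(-2x)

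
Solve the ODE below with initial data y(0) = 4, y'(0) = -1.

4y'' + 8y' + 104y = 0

General solution: y = e^(-x)(C₁cos(5x) + C₂sin(5x))
Complex roots r = -1 ± 5i
Applying ICs: C₁ = 4, C₂ = 3/5
Particular solution: y = e^(-x)(4cos(5x) + (3/5)sin(5x))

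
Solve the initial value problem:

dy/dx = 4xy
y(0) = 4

General solution: y = Ce^(2x²)
Applying IC y(0) = 4:
Particular solution: y = 4e^(2x²)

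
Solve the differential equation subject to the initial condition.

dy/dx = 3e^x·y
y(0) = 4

General solution: y = Ce^(3e^x)
Applying IC y(0) = 4:
Particular solution: y = 4e^(3(e^x - 1))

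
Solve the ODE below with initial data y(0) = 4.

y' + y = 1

General solution: y = 1 + Ce^(-x)
Applying y(0) = 4: C = 4 - 1 = 3
Particular solution: y = 1 + 3e^(-x)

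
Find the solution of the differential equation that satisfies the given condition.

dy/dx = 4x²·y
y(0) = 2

General solution: y = Ce^(4x³/3)
Applying IC y(0) = 2:
Particular solution: y = 2e^(4x³/3)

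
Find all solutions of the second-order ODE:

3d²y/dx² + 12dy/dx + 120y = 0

Characteristic equation: 3r² + 12r + 120 = 0
Divide by 3: r² + 4r + 40 = 0
Roots: r = -2 ± 6i (complex conjugates)
General solution: y = e^(-2x)(C₁cos(6x) + C₂sin(6x))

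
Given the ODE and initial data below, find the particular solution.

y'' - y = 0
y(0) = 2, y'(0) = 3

General solution: y = C₁e^x + C₂e^(-x)
Applying ICs: C₁ = 5/2, C₂ = -1/2
Particular solution: y = (5/2)e^x - (1/2)e^(-x)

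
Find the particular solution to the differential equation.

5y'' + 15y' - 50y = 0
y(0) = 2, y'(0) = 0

General solution: y = C₁e^(2x) + C₂e^(-5x)
Applying ICs: C₁ = 10/7, C₂ = 4/7
Particular solution: y = (10/7)e^(2x) + (4/7)e^(-5x)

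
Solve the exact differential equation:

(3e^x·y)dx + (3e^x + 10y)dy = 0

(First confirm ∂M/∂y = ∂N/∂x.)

Verify exactness: ∂M/∂y = ∂N/∂x ✓
Find F(x,y) such that ∂F/∂x = M, ∂F/∂y = N
Solution: 3e^x·y + 5y² = C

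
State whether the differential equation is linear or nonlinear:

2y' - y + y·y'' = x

Nonlinear (y·y'' term)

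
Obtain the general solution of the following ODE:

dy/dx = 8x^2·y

Separating variables and integrating:
ln|y| = 8x^3/3 + C

General solution: y = Ce^(8x^3/3)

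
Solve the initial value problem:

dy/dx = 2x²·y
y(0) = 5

General solution: y = Ce^(2x³/3)
Applying IC y(0) = 5:
Particular solution: y = 5e^(2x³/3)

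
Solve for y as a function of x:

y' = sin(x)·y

Separating variables and integrating:
ln|y| = -cos(x) + C

General solution: y = Ce^(-cos(x))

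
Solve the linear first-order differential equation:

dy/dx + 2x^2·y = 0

Using integrating factor method:

General solution: y = Ce^(-2x^3/3)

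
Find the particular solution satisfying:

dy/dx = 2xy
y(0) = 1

General solution: y = Ce^(x²)
Applying IC y(0) = 1:
Particular solution: y = e^(x²)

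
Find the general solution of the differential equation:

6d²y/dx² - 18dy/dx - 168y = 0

Characteristic equation: 6r² - 18r - 168 = 0
Divide by 6: r² - 3r - 28 = 0
Roots: r = 7, -4 (distinct real)
General solution: y = C₁e^(7x) + C₂e^(-4x)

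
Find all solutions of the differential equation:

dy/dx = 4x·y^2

Separating variables and integrating:
-1/y = 2x^2 + C

General solution: y^-1 = -2x^2 + C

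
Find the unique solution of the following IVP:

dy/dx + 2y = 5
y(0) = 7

General solution: y = 5/2 + Ce^(-2x)
Applying y(0) = 7: C = 7 - 5/2 = 9/2
Particular solution: y = 5/2 + (9/2)e^(-2x)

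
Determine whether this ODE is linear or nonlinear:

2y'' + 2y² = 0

Nonlinear (y² term)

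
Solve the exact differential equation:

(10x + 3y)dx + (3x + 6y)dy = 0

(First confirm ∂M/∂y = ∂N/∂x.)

Verify exactness: ∂M/∂y = ∂N/∂x ✓
Find F(x,y) such that ∂F/∂x = M, ∂F/∂y = N
Solution: 5x² + 3xy + 3y² = C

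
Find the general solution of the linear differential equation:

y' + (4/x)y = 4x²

Using integrating factor method:

General solution: y = (4/7)x^3 + Cx^(-4)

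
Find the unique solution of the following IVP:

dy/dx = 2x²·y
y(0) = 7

General solution: y = Ce^(2x³/3)
Applying IC y(0) = 7:
Particular solution: y = 7e^(2x³/3)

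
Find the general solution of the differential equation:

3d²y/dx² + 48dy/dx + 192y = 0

Characteristic equation: 3r² + 48r + 192 = 0
Divide by 3: r² + 16r + 64 = 0
Factored: (r + 8)² = 0
Repeated root: r = -8
General solution: y = (C₁ + C₂x)e^(-8x)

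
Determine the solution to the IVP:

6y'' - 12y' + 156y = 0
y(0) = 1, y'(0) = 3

General solution: y = e^x(C₁cos(5x) + C₂sin(5x))
Complex roots r = 1 ± 5i
Applying ICs: C₁ = 1, C₂ = 2/5
Particular solution: y = e^x(cos(5x) + (2/5)sin(5x))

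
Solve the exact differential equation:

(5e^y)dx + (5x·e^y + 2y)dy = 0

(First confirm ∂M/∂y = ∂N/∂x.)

Verify exactness: ∂M/∂y = ∂N/∂x ✓
Find F(x,y) such that ∂F/∂x = M, ∂F/∂y = N
Solution: 5x·e^y + y² = C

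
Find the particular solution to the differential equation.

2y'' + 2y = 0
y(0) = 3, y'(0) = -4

General solution: y = C₁cos(x) + C₂sin(x)
Complex roots r = ±i
Applying ICs: C₁ = 3, C₂ = -4
Particular solution: y = 3cos(x) - 4sin(x)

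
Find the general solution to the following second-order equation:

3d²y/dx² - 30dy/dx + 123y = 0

Characteristic equation: 3r² - 30r + 123 = 0
Divide by 3: r² - 10r + 41 = 0
Roots: r = 5 ± 4i (complex conjugates)
General solution: y = e^(5x)(C₁cos(4x) + C₂sin(4x))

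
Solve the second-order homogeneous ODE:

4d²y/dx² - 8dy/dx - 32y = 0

Characteristic equation: 4r² - 8r - 32 = 0
Divide by 4: r² - 2r - 8 = 0
Roots: r = 4, -2 (distinct real)
General solution: y = C₁e^(4x) + C₂e^(-2x)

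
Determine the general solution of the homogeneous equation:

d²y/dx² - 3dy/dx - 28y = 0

Characteristic equation: r² - 3r - 28 = 0
Roots: r = 7, -4 (distinct real)
General solution: y = C₁e^(7x) + C₂e^(-4x)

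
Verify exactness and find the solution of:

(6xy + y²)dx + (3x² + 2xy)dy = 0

Verify exactness: ∂M/∂y = ∂N/∂x ✓
Find F(x,y) such that ∂F/∂x = M, ∂F/∂y = N
Solution: 3x²y + xy² = C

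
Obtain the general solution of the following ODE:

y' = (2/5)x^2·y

Separating variables and integrating:
ln|y| = 2x^3/15 + C

General solution: y = Ce^(2x^3/15)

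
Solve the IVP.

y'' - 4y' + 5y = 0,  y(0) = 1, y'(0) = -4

General solution: y = e^(2x)(C₁cos(x) + C₂sin(x))
Complex roots r = 2 ± i
Applying ICs: C₁ = 1, C₂ = -6
Particular solution: y = e^(2x)(cos(x) - 6sin(x))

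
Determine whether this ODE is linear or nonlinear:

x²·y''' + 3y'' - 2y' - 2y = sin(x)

Linear (y and its derivatives appear to the first power only, no products of y terms)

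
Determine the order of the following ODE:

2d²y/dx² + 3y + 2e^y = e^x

The order is 2 (highest derivative is of order 2).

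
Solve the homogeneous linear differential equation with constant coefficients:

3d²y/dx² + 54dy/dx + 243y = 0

Characteristic equation: 3r² + 54r + 243 = 0
Divide by 3: r² + 18r + 81 = 0
Factored: (r + 9)² = 0
Repeated root: r = -9
General solution: y = (C₁ + C₂x)e^(-9x)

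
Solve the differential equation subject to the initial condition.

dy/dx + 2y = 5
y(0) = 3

General solution: y = 5/2 + Ce^(-2x)
Applying y(0) = 3: C = 3 - 5/2 = 1/2
Particular solution: y = 5/2 + (1/2)e^(-2x)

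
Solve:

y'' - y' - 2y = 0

Characteristic equation: r² - r - 2 = 0
Roots: r = 2, -1 (distinct real)
General solution: y = C₁e^(2x) + C₂e^(-x)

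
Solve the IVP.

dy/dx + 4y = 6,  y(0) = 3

General solution: y = 3/2 + Ce^(-4x)
Applying y(0) = 3: C = 3 - 3/2 = 3/2
Particular solution: y = 3/2 + (3/2)e^(-4x)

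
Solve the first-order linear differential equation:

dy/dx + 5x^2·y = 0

Using integrating factor method:

General solution: y = Ce^(-5x^3/3)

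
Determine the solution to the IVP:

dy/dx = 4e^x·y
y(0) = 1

General solution: y = Ce^(4e^x)
Applying IC y(0) = 1:
Particular solution: y = e^(4(e^x - 1))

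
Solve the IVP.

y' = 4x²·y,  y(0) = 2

General solution: y = Ce^(4x³/3)
Applying IC y(0) = 2:
Particular solution: y = 2e^(4x³/3)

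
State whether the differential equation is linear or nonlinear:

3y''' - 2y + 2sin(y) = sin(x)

Nonlinear (sin(y) is nonlinear in y)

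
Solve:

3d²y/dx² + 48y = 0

Characteristic equation: 3r² + 48 = 0
Divide by 3: r² + 16 = 0
Roots: r = ±4i (complex conjugates)
General solution: y = C₁cos(4x) + C₂sin(4x)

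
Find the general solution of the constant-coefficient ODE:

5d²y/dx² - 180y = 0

Characteristic equation: 5r² - 180 = 0
Divide by 5: r² - 36 = 0
Roots: r = 6, -6 (distinct real)
General solution: y = C₁e^(6x) + C₂e^(-6x)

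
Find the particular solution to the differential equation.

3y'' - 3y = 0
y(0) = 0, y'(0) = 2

General solution: y = C₁e^x + C₂e^(-x)
Applying ICs: C₁ = 1, C₂ = -1
Particular solution: y = e^x - e^(-x)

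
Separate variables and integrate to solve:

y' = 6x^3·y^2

Separating variables and integrating:
-1/y = 3x^4/2 + C

General solution: y^-1 = (-3/2)x^4 + C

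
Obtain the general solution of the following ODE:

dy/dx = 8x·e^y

Separating variables and integrating:
-e^(-y) = 4x² + C

General solution: y = -ln(C - 4x²)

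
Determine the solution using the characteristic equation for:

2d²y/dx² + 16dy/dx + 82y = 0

Characteristic equation: 2r² + 16r + 82 = 0
Divide by 2: r² + 8r + 41 = 0
Roots: r = -4 ± 5i (complex conjugates)
General solution: y = e^(-4x)(C₁cos(5x) + C₂sin(5x))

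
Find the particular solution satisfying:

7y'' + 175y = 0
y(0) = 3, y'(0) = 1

General solution: y = C₁cos(5x) + C₂sin(5x)
Complex roots r = ±5i
Applying ICs: C₁ = 3, C₂ = 1/5
Particular solution: y = 3cos(5x) + (1/5)sin(5x)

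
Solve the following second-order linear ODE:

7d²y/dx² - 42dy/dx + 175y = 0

Characteristic equation: 7r² - 42r + 175 = 0
Divide by 7: r² - 6r + 25 = 0
Roots: r = 3 ± 4i (complex conjugates)
General solution: y = e^(3x)(C₁cos(4x) + C₂sin(4x))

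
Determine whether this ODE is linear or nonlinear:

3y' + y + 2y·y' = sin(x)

Nonlinear (product y·y')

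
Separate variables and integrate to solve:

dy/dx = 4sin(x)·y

Separating variables and integrating:
ln|y| = -4cos(x) + C

General solution: y = Ce^(-4cos(x))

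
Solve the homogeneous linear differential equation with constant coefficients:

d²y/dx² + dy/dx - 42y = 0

Characteristic equation: r² + r - 42 = 0
Roots: r = 6, -7 (distinct real)
General solution: y = C₁e^(6x) + C₂e^(-7x)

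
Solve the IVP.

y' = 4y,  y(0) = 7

General solution: y = Ce^(4x)
Applying IC y(0) = 7:
Particular solution: y = 7e^(4x)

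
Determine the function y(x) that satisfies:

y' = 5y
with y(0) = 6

General solution: y = Ce^(5x)
Applying IC y(0) = 6:
Particular solution: y = 6e^(5x)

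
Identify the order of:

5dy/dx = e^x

The order is 1 (highest derivative is of order 1).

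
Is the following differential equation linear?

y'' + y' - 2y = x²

Yes. Linear (y and its derivatives appear to the first power only, no products of y terms)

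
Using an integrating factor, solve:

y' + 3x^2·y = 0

Using integrating factor method:

General solution: y = Ce^(-x^3)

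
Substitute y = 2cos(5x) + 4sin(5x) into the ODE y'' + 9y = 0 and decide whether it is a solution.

Verification:
y'' = -50cos(5x) - 100sin(5x)
y'' + 9y ≠ 0 (frequency mismatch: got 25 instead of 9)

No, it is not a solution.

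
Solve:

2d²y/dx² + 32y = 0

Characteristic equation: 2r² + 32 = 0
Divide by 2: r² + 16 = 0
Roots: r = ±4i (complex conjugates)
General solution: y = C₁cos(4x) + C₂sin(4x)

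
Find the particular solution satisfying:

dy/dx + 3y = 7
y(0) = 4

General solution: y = 7/3 + Ce^(-3x)
Applying y(0) = 4: C = 4 - 7/3 = 5/3
Particular solution: y = 7/3 + (5/3)e^(-3x)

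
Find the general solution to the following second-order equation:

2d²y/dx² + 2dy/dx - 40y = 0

Characteristic equation: 2r² + 2r - 40 = 0
Divide by 2: r² + r - 20 = 0
Roots: r = 4, -5 (distinct real)
General solution: y = C₁e^(4x) + C₂e^(-5x)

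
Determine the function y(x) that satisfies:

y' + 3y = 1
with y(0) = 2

General solution: y = 1/3 + Ce^(-3x)
Applying y(0) = 2: C = 2 - 1/3 = 5/3
Particular solution: y = 1/3 + (5/3)e^(-3x)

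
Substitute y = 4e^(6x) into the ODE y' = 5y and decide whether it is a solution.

Verification:
y = 4e^(6x)
y' = 24e^(6x)
But 5y = 20e^(6x)
y' ≠ 5y — the derivative does not match

No, it is not a solution.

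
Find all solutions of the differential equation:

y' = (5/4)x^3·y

Separating variables and integrating:
ln|y| = 5x^4/16 + C

General solution: y = Ce^(5x^4/16)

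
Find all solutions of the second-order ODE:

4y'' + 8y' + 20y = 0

Characteristic equation: 4r² + 8r + 20 = 0
Divide by 4: r² + 2r + 5 = 0
Roots: r = -1 ± 2i (complex conjugates)
General solution: y = e^(-x)(C₁cos(2x) + C₂sin(2x))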